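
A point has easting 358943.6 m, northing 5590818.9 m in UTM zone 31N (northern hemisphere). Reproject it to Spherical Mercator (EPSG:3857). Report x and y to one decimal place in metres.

x 112766.7 m, y 6524995.3 m

Unproject from UTM 31N (λ₀ = 3°) → φ = 50.45239966°, λ = 1.01300021°.
Web Mercator (R = 6378137 m): x = 112766.667 m, y = 6524995.269 m.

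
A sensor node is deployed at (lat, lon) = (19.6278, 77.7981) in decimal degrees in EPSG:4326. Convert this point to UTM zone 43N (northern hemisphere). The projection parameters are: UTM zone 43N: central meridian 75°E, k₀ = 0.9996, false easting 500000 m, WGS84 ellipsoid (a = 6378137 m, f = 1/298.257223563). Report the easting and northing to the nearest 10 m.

Zone 43 central meridian λ₀ = 6×43 − 183 = 75°; Δλ = +2.7981°.
Transverse Mercator on WGS84 with k₀ = 0.9996 gives E = 793468.631 m, N = 2172702.955 m.

E 793470 m, N 2172700 m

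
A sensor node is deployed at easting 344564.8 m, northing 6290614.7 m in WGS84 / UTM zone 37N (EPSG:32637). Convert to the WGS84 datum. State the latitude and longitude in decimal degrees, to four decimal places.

lat 56.7336°, lon 36.4591°

Zone 37N: λ₀ = 39°, k₀ = 0.9996, false easting 500000 m.
Meridian distance M = (N − FN)/k₀ = 6293132.0 m.
Inverse transverse Mercator on WGS84 gives φ = 56.73360027°, λ = 36.45910056°.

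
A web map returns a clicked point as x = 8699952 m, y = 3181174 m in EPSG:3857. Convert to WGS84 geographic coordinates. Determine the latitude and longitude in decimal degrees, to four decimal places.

lat 27.4609°, lon 78.1530°

R = 6378137 m. λ = x/R = 78.15299853°.
φ = 2·arctan(exp(y/R)) − 90° = 2·arctan(1.64668) − 90° = 27.46089944°.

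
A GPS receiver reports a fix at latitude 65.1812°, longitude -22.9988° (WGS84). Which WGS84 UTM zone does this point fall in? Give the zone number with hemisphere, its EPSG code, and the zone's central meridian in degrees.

Zone 27N (EPSG:32627), central meridian -21°

UTM zone = ⌊(λ + 180)/6⌋ + 1; -22.9988° ∈ [-24°, -18°) → zone 27.
Hemisphere: N (φ ≥ 0).
Central meridian λ₀ = 6×27 − 183 = -21°.
EPSG code: 32627.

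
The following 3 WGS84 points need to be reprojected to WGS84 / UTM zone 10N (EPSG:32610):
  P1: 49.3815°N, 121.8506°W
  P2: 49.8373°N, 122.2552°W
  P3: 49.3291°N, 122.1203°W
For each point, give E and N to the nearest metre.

UTM zone 10N: λ₀ = -123°, k₀ = 0.9996.
P1 (49.3815°, -121.8506°) → (583425.213, 5470501.948) m.
P2 (49.8373°, -122.2552°) → (553557.306, 5520807.260) m.
P3 (49.3291°, -122.1203°) → (563918.111, 5464413.498) m.

P1: E 583425 m, N 5470502 m; P2: E 553557 m, N 5520807 m; P3: E 563918 m, N 5464413 m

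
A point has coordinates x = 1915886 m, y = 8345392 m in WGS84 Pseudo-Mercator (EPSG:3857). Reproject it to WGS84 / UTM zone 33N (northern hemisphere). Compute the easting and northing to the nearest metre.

E 624203 m, N 6626197 m

Web Mercator inverse (R = 6378137 m) → φ = 59.75499919°, λ = 17.21069676°.
UTM 33N forward: E = 624202.946 m, N = 6626196.866 m.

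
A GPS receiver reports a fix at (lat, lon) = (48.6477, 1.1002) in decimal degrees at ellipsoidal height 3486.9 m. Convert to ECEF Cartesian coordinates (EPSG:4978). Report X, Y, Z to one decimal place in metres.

X 4223448.7 m, Y 81109.1 m, Z 4767382.4 m

WGS84: a = 6378137 m, e² = 0.006694380; N(φ) = a/√(1−e²sin²φ) = 6390201.051 m.
X = (N+h)·cosφ·cosλ = 4223448.727 m; Y = (N+h)·cosφ·sinλ = 81109.106 m; Z = (N(1−e²)+h)·sinφ = 4767382.415 m.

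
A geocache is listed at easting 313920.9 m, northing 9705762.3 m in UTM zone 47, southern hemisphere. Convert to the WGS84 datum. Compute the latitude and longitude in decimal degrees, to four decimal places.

lat -2.6609°, lon 97.3262°

Zone 47S: λ₀ = 99°, k₀ = 0.9996, false easting 500000 m, false northing 10000000 m.
Meridian distance M = (N − FN)/k₀ = -294355.4 m.
Inverse transverse Mercator on WGS84 gives φ = -2.66089971°, λ = 97.32619990°.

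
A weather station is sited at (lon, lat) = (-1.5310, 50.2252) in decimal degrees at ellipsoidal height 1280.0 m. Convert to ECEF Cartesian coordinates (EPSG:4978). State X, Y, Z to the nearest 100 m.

WGS84: a = 6378137 m, e² = 0.006694380; N(φ) = a/√(1−e²sin²φ) = 6390785.113 m.
X = (N+h)·cosφ·cosλ = 4088002.674 m; Y = (N+h)·cosφ·sinλ = -109261.488 m; Z = (N(1−e²)+h)·sinφ = 4879836.411 m.

X 4088000 m, Y -109300 m, Z 4879800 m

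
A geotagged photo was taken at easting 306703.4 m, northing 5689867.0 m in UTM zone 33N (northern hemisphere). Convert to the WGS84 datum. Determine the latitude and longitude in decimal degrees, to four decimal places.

Zone 33N: λ₀ = 15°, k₀ = 0.9996, false easting 500000 m.
Meridian distance M = (N − FN)/k₀ = 5692143.9 m.
Inverse transverse Mercator on WGS84 gives φ = 51.32720039°, λ = 12.22549935°.

lat 51.3272°, lon 12.2255°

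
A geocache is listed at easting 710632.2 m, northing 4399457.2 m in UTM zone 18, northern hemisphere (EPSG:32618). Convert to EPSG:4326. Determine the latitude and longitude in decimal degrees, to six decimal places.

Zone 18N: λ₀ = -75°, k₀ = 0.9996, false easting 500000 m.
Meridian distance M = (N − FN)/k₀ = 4401217.7 m.
Inverse transverse Mercator on WGS84 gives φ = 39.71900044°, λ = -72.54259988°.

lat 39.719000°, lon -72.542600°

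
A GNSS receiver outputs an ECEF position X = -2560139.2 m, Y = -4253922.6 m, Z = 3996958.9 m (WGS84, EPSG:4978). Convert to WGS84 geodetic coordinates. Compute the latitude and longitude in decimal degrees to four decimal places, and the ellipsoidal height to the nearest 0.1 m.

λ = atan2(Y, X) = -121.04080033°; p = √(X²+Y²) = 4964893.8 m.
Bowring's method on WGS84 (a = 6378137 m, b = 6356752.314 m) gives φ = 39.02359955°, h = 4139.119 m.

lat 39.0236°, lon -121.0408°, h 4139.1 m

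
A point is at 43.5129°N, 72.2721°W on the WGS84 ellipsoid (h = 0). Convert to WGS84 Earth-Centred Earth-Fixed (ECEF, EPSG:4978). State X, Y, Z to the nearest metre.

X 1410706 m, Y -4412904 m, Z 4369001 m

WGS84: a = 6378137 m, e² = 0.006694380; N(φ) = a/√(1−e²sin²φ) = 6388281.715 m.
X = (N+h)·cosφ·cosλ = 1410705.503 m; Y = (N+h)·cosφ·sinλ = -4412904.343 m; Z = (N(1−e²)+h)·sinφ = 4369001.278 m.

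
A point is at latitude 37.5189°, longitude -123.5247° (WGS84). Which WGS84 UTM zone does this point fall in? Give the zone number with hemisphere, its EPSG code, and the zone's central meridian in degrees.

Zone 10N (EPSG:32610), central meridian -123°

UTM zone = ⌊(λ + 180)/6⌋ + 1; -123.5247° ∈ [-126°, -120°) → zone 10.
Hemisphere: N (φ ≥ 0).
Central meridian λ₀ = 6×10 − 183 = -123°.
EPSG code: 32610.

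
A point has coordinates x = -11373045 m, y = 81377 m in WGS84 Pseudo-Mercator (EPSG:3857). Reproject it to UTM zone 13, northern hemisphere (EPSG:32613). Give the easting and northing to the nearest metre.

E 815479 m, N 80897 m

Web Mercator inverse (R = 6378137 m) → φ = 0.73100220°, λ = -102.16580150°.
UTM 13N forward: E = 815479.346 m, N = 80897.360 m.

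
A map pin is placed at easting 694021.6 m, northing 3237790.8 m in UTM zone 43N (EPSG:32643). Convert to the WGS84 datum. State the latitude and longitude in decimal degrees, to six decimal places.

lat 29.254100°, lon 76.996700°

Zone 43N: λ₀ = 75°, k₀ = 0.9996, false easting 500000 m.
Meridian distance M = (N − FN)/k₀ = 3239086.4 m.
Inverse transverse Mercator on WGS84 gives φ = 29.25410013°, λ = 76.99670034°.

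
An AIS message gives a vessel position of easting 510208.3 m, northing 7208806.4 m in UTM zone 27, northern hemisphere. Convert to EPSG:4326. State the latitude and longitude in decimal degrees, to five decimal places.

lat 65.00300°, lon -20.78350°

Zone 27N: λ₀ = -21°, k₀ = 0.9996, false easting 500000 m.
Meridian distance M = (N − FN)/k₀ = 7211691.1 m.
Inverse transverse Mercator on WGS84 gives φ = 65.00299995°, λ = -20.78349908°.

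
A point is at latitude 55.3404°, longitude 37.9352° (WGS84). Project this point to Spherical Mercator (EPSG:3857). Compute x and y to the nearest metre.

Web Mercator is spherical with R = a = 6378137 m.
x = R·λ = 6378137 × 0.662094142 = 4222927.147 m.
y = R·ln tan(π/4 + φ/2) = 6378137 × 1.164636801 = 7428213.072 m.

x 4222927 m, y 7428213 m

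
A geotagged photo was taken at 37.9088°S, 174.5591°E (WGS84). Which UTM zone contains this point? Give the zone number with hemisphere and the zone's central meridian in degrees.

UTM zone = ⌊(λ + 180)/6⌋ + 1; 174.5591° ∈ [174°, 180°) → zone 60.
Hemisphere: S (φ < 0).
Central meridian λ₀ = 6×60 − 183 = 177°.

Zone 60S, central meridian 177°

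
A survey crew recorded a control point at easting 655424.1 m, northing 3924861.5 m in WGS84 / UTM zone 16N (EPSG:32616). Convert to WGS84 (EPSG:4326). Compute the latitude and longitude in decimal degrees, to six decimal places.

lat 35.455100°, lon -85.287300°

Zone 16N: λ₀ = -87°, k₀ = 0.9996, false easting 500000 m.
Meridian distance M = (N − FN)/k₀ = 3926432.1 m.
Inverse transverse Mercator on WGS84 gives φ = 35.45509961°, λ = -85.28730001°.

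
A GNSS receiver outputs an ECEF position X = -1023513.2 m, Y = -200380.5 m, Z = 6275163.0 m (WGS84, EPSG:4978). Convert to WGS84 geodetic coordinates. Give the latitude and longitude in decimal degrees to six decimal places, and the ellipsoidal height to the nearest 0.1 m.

λ = atan2(Y, X) = -168.92290084°; p = √(X²+Y²) = 1042943.7 m.
Bowring's method on WGS84 (a = 6378137 m, b = 6356752.314 m) gives φ = 80.62559968°, h = 3917.859 m.

lat 80.625600°, lon -168.922901°, h 3917.9 m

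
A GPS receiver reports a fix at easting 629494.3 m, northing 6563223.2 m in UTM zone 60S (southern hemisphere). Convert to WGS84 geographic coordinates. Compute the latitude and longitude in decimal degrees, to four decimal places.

Zone 60S: λ₀ = 177°, k₀ = 0.9996, false easting 500000 m, false northing 10000000 m.
Meridian distance M = (N − FN)/k₀ = -3438152.1 m.
Inverse transverse Mercator on WGS84 gives φ = -31.05759983°, λ = 178.35720000°.

lat -31.0576°, lon 178.3572°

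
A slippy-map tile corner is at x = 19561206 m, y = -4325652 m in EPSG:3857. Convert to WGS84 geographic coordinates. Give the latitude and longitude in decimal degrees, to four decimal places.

R = 6378137 m. λ = x/R = 175.72130326°.
φ = 2·arctan(exp(y/R)) − 90° = 2·arctan(0.50753) − 90° = -36.18170072°.

lat -36.1817°, lon 175.7213°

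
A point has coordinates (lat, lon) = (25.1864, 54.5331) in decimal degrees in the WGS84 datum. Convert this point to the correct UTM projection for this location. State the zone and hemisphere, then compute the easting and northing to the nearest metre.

Zone 40N: E 251393 m, N 2787866 m

Longitude 54.5331° lies in the 6° band [54°, 60°), giving zone 40; latitude is north of the equator, so 40N.
Zone 40 central meridian λ₀ = 6×40 − 183 = 57°; Δλ = -2.4669°.
Transverse Mercator on WGS84 with k₀ = 0.9996 gives E = 251393.382 m, N = 2787866.351 m.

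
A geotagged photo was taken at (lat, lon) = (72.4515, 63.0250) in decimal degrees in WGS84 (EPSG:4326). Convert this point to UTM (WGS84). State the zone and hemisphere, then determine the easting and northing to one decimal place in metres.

Longitude 63.0250° lies in the 6° band [60°, 66°), giving zone 41; latitude is north of the equator, so 41N.
Zone 41 central meridian λ₀ = 6×41 − 183 = 63°; Δλ = +0.0250°.
Transverse Mercator on WGS84 with k₀ = 0.9996 gives E = 500841.335 m, N = 8039294.884 m.

Zone 41N: E 500841.3 m, N 8039294.9 m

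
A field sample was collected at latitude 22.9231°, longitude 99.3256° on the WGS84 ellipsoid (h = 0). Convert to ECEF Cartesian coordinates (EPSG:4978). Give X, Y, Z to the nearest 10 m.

WGS84: a = 6378137 m, e² = 0.006694380; N(φ) = a/√(1−e²sin²φ) = 6381378.228 m.
X = (N+h)·cosφ·cosλ = -952406.737 m; Y = (N+h)·cosφ·sinλ = 5799751.302 m; Z = (N(1−e²)+h)·sinφ = 2468877.921 m.

X -952410 m, Y 5799750 m, Z 2468880 m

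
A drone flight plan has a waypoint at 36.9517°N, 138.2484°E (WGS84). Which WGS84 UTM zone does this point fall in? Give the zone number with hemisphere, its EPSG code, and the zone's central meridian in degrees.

Zone 54N (EPSG:32654), central meridian 141°

UTM zone = ⌊(λ + 180)/6⌋ + 1; 138.2484° ∈ [138°, 144°) → zone 54.
Hemisphere: N (φ ≥ 0).
Central meridian λ₀ = 6×54 − 183 = 141°.
EPSG code: 32654.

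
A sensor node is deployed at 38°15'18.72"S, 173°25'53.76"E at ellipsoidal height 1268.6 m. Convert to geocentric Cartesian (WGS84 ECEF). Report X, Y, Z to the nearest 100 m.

WGS84: a = 6378137 m, e² = 0.006694380; N(φ) = a/√(1−e²sin²φ) = 6386337.196 m.
X = (N+h)·cosφ·cosλ = -4983011.478 m; Y = (N+h)·cosφ·sinλ = 573769.234 m; Z = (N(1−e²)+h)·sinφ = -3928512.444 m.

X -4983000 m, Y 573800 m, Z -3928500 m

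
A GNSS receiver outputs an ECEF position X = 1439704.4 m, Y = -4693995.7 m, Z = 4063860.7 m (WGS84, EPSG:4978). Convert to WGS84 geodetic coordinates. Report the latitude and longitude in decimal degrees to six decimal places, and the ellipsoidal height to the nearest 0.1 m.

λ = atan2(Y, X) = -72.94859949°; p = √(X²+Y²) = 4909821.2 m.
Bowring's method on WGS84 (a = 6378137 m, b = 6356752.314 m) gives φ = 39.80360028°, h = 4067.898 m.

lat 39.803600°, lon -72.948599°, h 4067.9 m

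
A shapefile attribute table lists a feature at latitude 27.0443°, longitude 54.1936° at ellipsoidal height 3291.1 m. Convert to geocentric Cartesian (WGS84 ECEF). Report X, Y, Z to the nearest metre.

WGS84: a = 6378137 m, e² = 0.006694380; N(φ) = a/√(1−e²sin²φ) = 6382555.100 m.
X = (N+h)·cosφ·cosλ = 3327513.150 m; Y = (N+h)·cosφ·sinλ = 4612624.689 m; Z = (N(1−e²)+h)·sinφ = 2884084.714 m.

X 3327513 m, Y 4612625 m, Z 2884085 m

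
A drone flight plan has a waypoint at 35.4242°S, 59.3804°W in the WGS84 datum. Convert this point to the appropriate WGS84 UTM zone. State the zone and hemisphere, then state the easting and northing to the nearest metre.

Longitude -59.3804° lies in the 6° band [-60°, -54°), giving zone 21; latitude is south of the equator, so 21S.
Zone 21 central meridian λ₀ = 6×21 − 183 = -57°; Δλ = -2.3804°.
Transverse Mercator on WGS84 with k₀ = 0.9996 gives E = 283890.949 m, N = 6077310.177 m.

Zone 21S: E 283891 m, N 6077310 m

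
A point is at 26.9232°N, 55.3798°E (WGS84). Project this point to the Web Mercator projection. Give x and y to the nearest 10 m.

x 6164850 m, y 3113880 m

Web Mercator is spherical with R = a = 6378137 m.
x = R·λ = 6378137 × 0.966559849 = 6164851.136 m.
y = R·ln tan(π/4 + φ/2) = 6378137 × 0.488211507 = 3113879.876 m.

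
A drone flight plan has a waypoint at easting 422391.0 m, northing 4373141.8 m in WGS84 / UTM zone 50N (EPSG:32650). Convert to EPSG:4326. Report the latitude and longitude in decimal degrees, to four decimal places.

Zone 50N: λ₀ = 117°, k₀ = 0.9996, false easting 500000 m.
Meridian distance M = (N − FN)/k₀ = 4374891.8 m.
Inverse transverse Mercator on WGS84 gives φ = 39.50440041°, λ = 116.09729978°.

lat 39.5044°, lon 116.0973°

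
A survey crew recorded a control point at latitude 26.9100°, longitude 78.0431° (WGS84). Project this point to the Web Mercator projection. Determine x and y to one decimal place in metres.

Web Mercator is spherical with R = a = 6378137 m.
x = R·λ = 6378137 × 1.362109053 = 8687718.152 m.
y = R·ln tan(π/4 + φ/2) = 6378137 × 0.487953133 = 3112231.931 m.

x 8687718.2 m, y 3112231.9 m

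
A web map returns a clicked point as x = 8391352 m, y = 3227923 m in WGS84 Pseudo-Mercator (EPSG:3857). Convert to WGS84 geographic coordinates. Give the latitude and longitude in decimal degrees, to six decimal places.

lat 27.832903°, lon 75.380798°

R = 6378137 m. λ = x/R = 75.38079756°.
φ = 2·arctan(exp(y/R)) − 90° = 2·arctan(1.65880) − 90° = 27.83290325°.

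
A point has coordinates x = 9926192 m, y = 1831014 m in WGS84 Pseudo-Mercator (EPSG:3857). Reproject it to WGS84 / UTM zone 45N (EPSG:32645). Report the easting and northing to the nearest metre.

Web Mercator inverse (R = 6378137 m) → φ = 16.22689951°, λ = 89.16849987°.
UTM 45N forward: E = 731794.584 m, N = 1795260.172 m.

E 731795 m, N 1795260 m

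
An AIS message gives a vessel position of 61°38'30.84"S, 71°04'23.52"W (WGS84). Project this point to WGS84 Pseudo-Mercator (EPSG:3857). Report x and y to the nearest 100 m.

x -7911800 m, y -8774700 m

Web Mercator is spherical with R = a = 6378137 m.
x = R·λ = 6378137 × -1.240461350 = -7911832.433 m.
y = R·ln tan(π/4 + φ/2) = 6378137 × -1.375750628 = -8774725.982 m.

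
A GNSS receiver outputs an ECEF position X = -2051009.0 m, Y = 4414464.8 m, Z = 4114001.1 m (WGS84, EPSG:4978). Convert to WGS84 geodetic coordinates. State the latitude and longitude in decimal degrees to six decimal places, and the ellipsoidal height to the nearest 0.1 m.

lat 40.393200°, lon 114.920100°, h 4114.5 m

λ = atan2(Y, X) = 114.92010034°; p = √(X²+Y²) = 4867662.4 m.
Bowring's method on WGS84 (a = 6378137 m, b = 6356752.314 m) gives φ = 40.39320028°, h = 4114.521 m.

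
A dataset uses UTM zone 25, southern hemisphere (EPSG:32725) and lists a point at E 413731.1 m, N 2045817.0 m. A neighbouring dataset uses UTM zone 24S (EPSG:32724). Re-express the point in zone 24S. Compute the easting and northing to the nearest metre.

E 624221 m, N 2043929 m

UTM 25S → geographic: φ = -71.67270007°, λ = -35.45869939°.
UTM 24S (λ₀ = -39°) forward: E = 624221.468 m, N = 2043928.870 m.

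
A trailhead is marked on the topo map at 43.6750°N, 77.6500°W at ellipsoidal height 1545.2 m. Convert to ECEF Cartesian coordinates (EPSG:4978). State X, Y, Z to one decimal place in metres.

X 988482.4 m, Y -4514657.4 m, Z 4383112.0 m

WGS84: a = 6378137 m, e² = 0.006694380; N(φ) = a/√(1−e²sin²φ) = 6388342.331 m.
X = (N+h)·cosφ·cosλ = 988482.364 m; Y = (N+h)·cosφ·sinλ = -4514657.398 m; Z = (N(1−e²)+h)·sinφ = 4383111.991 m.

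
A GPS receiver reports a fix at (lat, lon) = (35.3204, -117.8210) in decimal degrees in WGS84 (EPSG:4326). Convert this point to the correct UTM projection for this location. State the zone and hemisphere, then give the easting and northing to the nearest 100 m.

Longitude -117.8210° lies in the 6° band [-120°, -114°), giving zone 11; latitude is north of the equator, so 11N.
Zone 11 central meridian λ₀ = 6×11 − 183 = -117°; Δλ = -0.8210°.
Transverse Mercator on WGS84 with k₀ = 0.9996 gives E = 425374.736 m, N = 3908884.271 m.

Zone 11N: E 425400 m, N 3908900 m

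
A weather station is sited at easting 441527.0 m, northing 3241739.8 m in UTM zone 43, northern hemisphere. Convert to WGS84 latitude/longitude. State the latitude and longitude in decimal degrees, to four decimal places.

lat 29.3033°, lon 74.3979°

Zone 43N: λ₀ = 75°, k₀ = 0.9996, false easting 500000 m.
Meridian distance M = (N − FN)/k₀ = 3243037.0 m.
Inverse transverse Mercator on WGS84 gives φ = 29.30330007°, λ = 74.39790048°.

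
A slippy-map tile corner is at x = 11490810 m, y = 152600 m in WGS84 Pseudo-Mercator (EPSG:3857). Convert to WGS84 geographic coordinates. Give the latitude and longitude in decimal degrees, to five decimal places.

R = 6378137 m. λ = x/R = 103.22370250°.
φ = 2·arctan(exp(y/R)) − 90° = 2·arctan(1.02421) − 90° = 1.37069836°.

lat 1.37070°, lon 103.22370°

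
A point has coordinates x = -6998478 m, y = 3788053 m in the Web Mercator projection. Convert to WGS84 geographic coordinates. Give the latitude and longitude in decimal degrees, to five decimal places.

R = 6378137 m. λ = x/R = -62.86839753°.
φ = 2·arctan(exp(y/R)) − 90° = 2·arctan(1.81106) − 90° = 32.18829705°.

lat 32.18830°, lon -62.86840°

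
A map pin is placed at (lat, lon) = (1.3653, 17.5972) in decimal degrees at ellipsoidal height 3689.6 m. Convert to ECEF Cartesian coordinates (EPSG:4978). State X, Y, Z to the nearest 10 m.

X 6081480 m, Y 1928830 m, Z 151040 m

WGS84: a = 6378137 m, e² = 0.006694380; N(φ) = a/√(1−e²sin²φ) = 6378149.120 m.
X = (N+h)·cosφ·cosλ = 6081476.404 m; Y = (N+h)·cosφ·sinλ = 1928830.853 m; Z = (N(1−e²)+h)·sinφ = 151040.970 m.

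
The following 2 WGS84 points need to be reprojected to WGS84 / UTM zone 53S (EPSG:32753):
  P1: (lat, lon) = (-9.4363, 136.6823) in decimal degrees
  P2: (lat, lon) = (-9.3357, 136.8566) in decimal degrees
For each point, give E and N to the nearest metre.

UTM zone 53S: λ₀ = 135°, k₀ = 0.9996.
P1 (-9.4363°, 136.6823°) → (684706.701, 8956466.459) m.
P2 (-9.3357°, 136.8566°) → (703908.731, 8967497.362) m.

P1: E 684707 m, N 8956466 m; P2: E 703909 m, N 8967497 m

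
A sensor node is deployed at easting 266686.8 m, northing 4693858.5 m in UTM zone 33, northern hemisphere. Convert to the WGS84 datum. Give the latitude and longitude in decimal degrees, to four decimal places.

Zone 33N: λ₀ = 15°, k₀ = 0.9996, false easting 500000 m.
Meridian distance M = (N − FN)/k₀ = 4695736.8 m.
Inverse transverse Mercator on WGS84 gives φ = 42.36199993°, λ = 12.16680018°.

lat 42.3620°, lon 12.1668°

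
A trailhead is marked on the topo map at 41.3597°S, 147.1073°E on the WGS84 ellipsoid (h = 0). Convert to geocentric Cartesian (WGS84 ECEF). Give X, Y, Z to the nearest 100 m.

X -4025700 m, Y 2603600 m, Z -4192500 m

WGS84: a = 6378137 m, e² = 0.006694380; N(φ) = a/√(1−e²sin²φ) = 6387479.148 m.
X = (N+h)·cosφ·cosλ = -4025711.818 m; Y = (N+h)·cosφ·sinλ = 2603622.257 m; Z = (N(1−e²)+h)·sinφ = -4192489.378 m.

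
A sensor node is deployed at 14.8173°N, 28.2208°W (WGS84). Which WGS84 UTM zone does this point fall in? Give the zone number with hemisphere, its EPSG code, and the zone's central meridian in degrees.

UTM zone = ⌊(λ + 180)/6⌋ + 1; -28.2208° ∈ [-30°, -24°) → zone 26.
Hemisphere: N (φ ≥ 0).
Central meridian λ₀ = 6×26 − 183 = -27°.
EPSG code: 32626.

Zone 26N (EPSG:32626), central meridian -27°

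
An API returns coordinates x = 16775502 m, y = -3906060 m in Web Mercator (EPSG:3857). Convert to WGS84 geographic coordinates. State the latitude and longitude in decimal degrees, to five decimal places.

R = 6378137 m. λ = x/R = 150.69689845°.
φ = 2·arctan(exp(y/R)) − 90° = 2·arctan(0.54204) − 90° = -33.08099774°.

lat -33.08100°, lon 150.69690°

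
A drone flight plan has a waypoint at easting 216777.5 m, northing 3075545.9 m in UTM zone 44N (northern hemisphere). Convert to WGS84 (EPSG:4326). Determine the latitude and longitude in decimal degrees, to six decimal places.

Zone 44N: λ₀ = 81°, k₀ = 0.9996, false easting 500000 m.
Meridian distance M = (N − FN)/k₀ = 3076776.6 m.
Inverse transverse Mercator on WGS84 gives φ = 27.77460032°, λ = 78.12610040°.

lat 27.774600°, lon 78.126100°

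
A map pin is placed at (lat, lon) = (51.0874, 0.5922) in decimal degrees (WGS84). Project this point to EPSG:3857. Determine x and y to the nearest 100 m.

Web Mercator is spherical with R = a = 6378137 m.
x = R·λ = 6378137 × 0.010335840 = 65923.402 m.
y = R·ln tan(π/4 + φ/2) = 6378137 × 1.040549671 = 6636768.356 m.

x 65900 m, y 6636800 m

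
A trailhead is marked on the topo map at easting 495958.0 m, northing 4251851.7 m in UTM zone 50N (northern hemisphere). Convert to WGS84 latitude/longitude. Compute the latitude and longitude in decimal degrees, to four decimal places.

Zone 50N: λ₀ = 117°, k₀ = 0.9996, false easting 500000 m.
Meridian distance M = (N − FN)/k₀ = 4253553.1 m.
Inverse transverse Mercator on WGS84 gives φ = 38.41490016°, λ = 116.95370008°.

lat 38.4149°, lon 116.9537°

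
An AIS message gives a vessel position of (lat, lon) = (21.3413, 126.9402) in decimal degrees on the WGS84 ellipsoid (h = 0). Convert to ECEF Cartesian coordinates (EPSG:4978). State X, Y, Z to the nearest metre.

WGS84: a = 6378137 m, e² = 0.006694380; N(φ) = a/√(1−e²sin²φ) = 6380966.316 m.
X = (N+h)·cosφ·cosλ = -3571882.215 m; Y = (N+h)·cosφ·sinλ = 4750355.258 m; Z = (N(1−e²)+h)·sinφ = 2306633.063 m.

X -3571882 m, Y 4750355 m, Z 2306633 m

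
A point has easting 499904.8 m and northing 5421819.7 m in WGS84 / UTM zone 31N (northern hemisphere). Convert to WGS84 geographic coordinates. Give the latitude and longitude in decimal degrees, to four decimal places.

lat 48.9493°, lon 2.9987°

Zone 31N: λ₀ = 3°, k₀ = 0.9996, false easting 500000 m.
Meridian distance M = (N − FN)/k₀ = 5423989.3 m.
Inverse transverse Mercator on WGS84 gives φ = 48.94929974°, λ = 2.99869975°.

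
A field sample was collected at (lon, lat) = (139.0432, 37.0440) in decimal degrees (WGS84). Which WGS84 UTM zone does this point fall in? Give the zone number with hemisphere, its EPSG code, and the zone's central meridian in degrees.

Zone 54N (EPSG:32654), central meridian 141°

UTM zone = ⌊(λ + 180)/6⌋ + 1; 139.0432° ∈ [138°, 144°) → zone 54.
Hemisphere: N (φ ≥ 0).
Central meridian λ₀ = 6×54 − 183 = 141°.
EPSG code: 32654.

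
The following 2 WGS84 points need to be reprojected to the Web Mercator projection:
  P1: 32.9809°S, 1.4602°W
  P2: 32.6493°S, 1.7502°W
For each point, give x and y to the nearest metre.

Web Mercator: x = R·λ, y = R·ln tan(π/4+φ/2), R = 6378137 m.
P1 (-32.9809°, -1.4602°) → (-162548.720, -3892769.032) m.
P2 (-32.6493°, -1.7502°) → (-194831.373, -3848846.386) m.

P1: x -162549 m, y -3892769 m; P2: x -194831 m, y -3848846 m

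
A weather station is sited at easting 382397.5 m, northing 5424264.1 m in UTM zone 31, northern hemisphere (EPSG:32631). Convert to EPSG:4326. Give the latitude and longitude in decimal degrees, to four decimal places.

Zone 31N: λ₀ = 3°, k₀ = 0.9996, false easting 500000 m.
Meridian distance M = (N − FN)/k₀ = 5426434.7 m.
Inverse transverse Mercator on WGS84 gives φ = 48.96010020°, λ = 1.39340014°.

lat 48.9601°, lon 1.3934°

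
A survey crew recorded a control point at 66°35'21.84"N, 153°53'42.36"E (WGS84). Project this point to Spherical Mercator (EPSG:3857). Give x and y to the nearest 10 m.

Web Mercator is spherical with R = a = 6378137 m.
x = R·λ = 6378137 × 2.685976198 = 17131524.168 m.
y = R·ln tan(π/4 + φ/2) = 6378137 × 1.574135849 = 10040054.100 m.

x 17131520 m, y 10040050 m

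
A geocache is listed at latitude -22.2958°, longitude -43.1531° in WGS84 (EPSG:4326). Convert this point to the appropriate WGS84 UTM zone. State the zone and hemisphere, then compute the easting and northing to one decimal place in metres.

Longitude -43.1531° lies in the 6° band [-48°, -42°), giving zone 23; latitude is south of the equator, so 23S.
Zone 23 central meridian λ₀ = 6×23 − 183 = -45°; Δλ = +1.8469°.
Transverse Mercator on WGS84 with k₀ = 0.9996 gives E = 690264.318 m, N = 7533267.852 m.

Zone 23S: E 690264.3 m, N 7533267.9 m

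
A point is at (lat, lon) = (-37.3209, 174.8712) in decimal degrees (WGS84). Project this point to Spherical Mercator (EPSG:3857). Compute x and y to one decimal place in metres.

x 19466572.9 m, y -4483931.0 m

Web Mercator is spherical with R = a = 6378137 m.
x = R·λ = 6378137 × 3.052078207 = 19466572.938 m.
y = R·ln tan(π/4 + φ/2) = 6378137 × -0.703015787 = -4483931.000 m.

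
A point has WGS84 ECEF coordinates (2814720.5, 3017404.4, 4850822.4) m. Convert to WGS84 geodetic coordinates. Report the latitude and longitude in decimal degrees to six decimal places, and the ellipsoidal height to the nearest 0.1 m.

lat 49.803100°, lon 46.990400°, h 2801.2 m

λ = atan2(Y, X) = 46.99039979°; p = √(X²+Y²) = 4126424.7 m.
Bowring's method on WGS84 (a = 6378137 m, b = 6356752.314 m) gives φ = 49.80309959°, h = 2801.201 m.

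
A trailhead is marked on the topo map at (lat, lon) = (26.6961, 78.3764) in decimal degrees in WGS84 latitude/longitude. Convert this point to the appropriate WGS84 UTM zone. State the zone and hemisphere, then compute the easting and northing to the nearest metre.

Zone 44N: E 238948 m, N 2955463 m

Longitude 78.3764° lies in the 6° band [78°, 84°), giving zone 44; latitude is north of the equator, so 44N.
Zone 44 central meridian λ₀ = 6×44 − 183 = 81°; Δλ = -2.6236°.
Transverse Mercator on WGS84 with k₀ = 0.9996 gives E = 238948.174 m, N = 2955462.624 m.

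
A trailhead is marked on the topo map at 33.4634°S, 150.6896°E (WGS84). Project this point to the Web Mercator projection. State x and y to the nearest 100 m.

x 16774700 m, y -3957000 m

Web Mercator is spherical with R = a = 6378137 m.
x = R·λ = 6378137 × 2.630029669 = 16774689.540 m.
y = R·ln tan(π/4 + φ/2) = 6378137 × -0.620396730 = -3956975.337 m.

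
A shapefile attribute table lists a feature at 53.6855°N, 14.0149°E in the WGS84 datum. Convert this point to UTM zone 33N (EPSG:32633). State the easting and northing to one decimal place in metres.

Zone 33 central meridian λ₀ = 6×33 − 183 = 15°; Δλ = -0.9851°.
Transverse Mercator on WGS84 with k₀ = 0.9996 gives E = 434942.368 m, N = 5948981.834 m.

E 434942.4 m, N 5948981.8 m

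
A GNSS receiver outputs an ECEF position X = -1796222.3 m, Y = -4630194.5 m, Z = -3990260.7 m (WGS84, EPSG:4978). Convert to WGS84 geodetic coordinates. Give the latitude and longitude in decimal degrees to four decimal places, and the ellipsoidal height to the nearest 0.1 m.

lat -38.9682°, lon -111.2031°, h 1093.8 m

λ = atan2(Y, X) = -111.20309999°; p = √(X²+Y²) = 4966398.7 m.
Bowring's method on WGS84 (a = 6378137 m, b = 6356752.314 m) gives φ = -38.96819983°, h = 1093.760 m.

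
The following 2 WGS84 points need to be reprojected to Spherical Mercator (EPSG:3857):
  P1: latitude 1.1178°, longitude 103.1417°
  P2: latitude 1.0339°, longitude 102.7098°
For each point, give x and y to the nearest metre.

Web Mercator: x = R·λ, y = R·ln tan(π/4+φ/2), R = 6378137 m.
P1 (1.1178°, 103.1417°) → (11481681.524, 124440.821) m.
P2 (1.0339°, 102.7098°) → (11433602.635, 115099.468) m.

P1: x 11481682 m, y 124441 m; P2: x 11433603 m, y 115099 m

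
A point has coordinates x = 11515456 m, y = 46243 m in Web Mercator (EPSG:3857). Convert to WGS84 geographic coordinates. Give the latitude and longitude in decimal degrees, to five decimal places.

R = 6378137 m. λ = x/R = 103.44510128°.
φ = 2·arctan(exp(y/R)) − 90° = 2·arctan(1.00728) − 90° = 0.41540430°.

lat 0.41540°, lon 103.44510°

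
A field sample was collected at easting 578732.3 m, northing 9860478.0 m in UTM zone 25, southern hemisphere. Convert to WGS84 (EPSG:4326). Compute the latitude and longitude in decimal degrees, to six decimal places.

Zone 25S: λ₀ = -33°, k₀ = 0.9996, false easting 500000 m, false northing 10000000 m.
Meridian distance M = (N − FN)/k₀ = -139577.8 m.
Inverse transverse Mercator on WGS84 gives φ = -1.26220034°, λ = -32.29230022°.

lat -1.262200°, lon -32.292300°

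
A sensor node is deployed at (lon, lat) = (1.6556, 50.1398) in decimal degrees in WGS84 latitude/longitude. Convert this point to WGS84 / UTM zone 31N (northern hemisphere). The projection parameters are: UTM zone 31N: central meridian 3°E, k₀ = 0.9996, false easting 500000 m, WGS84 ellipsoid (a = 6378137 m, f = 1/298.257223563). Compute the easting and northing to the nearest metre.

Zone 31 central meridian λ₀ = 6×31 − 183 = 3°; Δλ = -1.3444°.
Transverse Mercator on WGS84 with k₀ = 0.9996 gives E = 403932.027 m, N = 5555039.725 m.

E 403932 m, N 5555040 m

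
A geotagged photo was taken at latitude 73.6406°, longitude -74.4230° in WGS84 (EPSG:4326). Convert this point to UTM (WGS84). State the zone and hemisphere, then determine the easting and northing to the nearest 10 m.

Longitude -74.4230° lies in the 6° band [-78°, -72°), giving zone 18; latitude is north of the equator, so 18N.
Zone 18 central meridian λ₀ = 6×18 − 183 = -75°; Δλ = +0.5770°.
Transverse Mercator on WGS84 with k₀ = 0.9996 gives E = 518139.998 m, N = 8172030.455 m.

Zone 18N: E 518140 m, N 8172030 m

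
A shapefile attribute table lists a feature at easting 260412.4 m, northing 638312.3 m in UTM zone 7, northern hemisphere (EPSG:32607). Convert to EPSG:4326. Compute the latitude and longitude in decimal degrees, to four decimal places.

Zone 7N: λ₀ = -141°, k₀ = 0.9996, false easting 500000 m.
Meridian distance M = (N − FN)/k₀ = 638567.7 m.
Inverse transverse Mercator on WGS84 gives φ = 5.77069968°, λ = -143.16349974°.

lat 5.7707°, lon -143.1635°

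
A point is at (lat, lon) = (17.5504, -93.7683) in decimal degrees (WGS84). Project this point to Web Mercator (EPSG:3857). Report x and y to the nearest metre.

Web Mercator is spherical with R = a = 6378137 m.
x = R·λ = 6378137 × -1.636565569 = -10438239.409 m.
y = R·ln tan(π/4 + φ/2) = 6378137 × 0.311217851 = 1984990.092 m.

x -10438239 m, y 1984990 m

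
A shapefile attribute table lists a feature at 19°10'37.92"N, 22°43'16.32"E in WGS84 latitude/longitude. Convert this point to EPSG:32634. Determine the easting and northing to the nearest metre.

Zone 34 central meridian λ₀ = 6×34 − 183 = 21°; Δλ = +1.7212°.
Transverse Mercator on WGS84 with k₀ = 0.9996 gives E = 680984.985 m, N = 2121327.604 m.

E 680985 m, N 2121328 m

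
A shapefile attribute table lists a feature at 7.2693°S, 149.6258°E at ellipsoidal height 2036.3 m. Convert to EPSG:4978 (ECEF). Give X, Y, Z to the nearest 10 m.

WGS84: a = 6378137 m, e² = 0.006694380; N(φ) = a/√(1−e²sin²φ) = 6378478.836 m.
X = (N+h)·cosφ·cosλ = -5460489.908 m; Y = (N+h)·cosφ·sinλ = 3200346.081 m; Z = (N(1−e²)+h)·sinφ = -801943.512 m.

X -5460490 m, Y 3200350 m, Z -801940 m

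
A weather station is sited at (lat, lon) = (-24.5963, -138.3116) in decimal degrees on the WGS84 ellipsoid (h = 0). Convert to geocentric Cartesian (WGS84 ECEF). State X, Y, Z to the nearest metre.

WGS84: a = 6378137 m, e² = 0.006694380; N(φ) = a/√(1−e²sin²φ) = 6381838.710 m.
X = (N+h)·cosφ·cosλ = -4333350.889 m; Y = (N+h)·cosφ·sinλ = -3859301.331 m; Z = (N(1−e²)+h)·sinφ = -2638480.125 m.

X -4333351 m, Y -3859301 m, Z -2638480 m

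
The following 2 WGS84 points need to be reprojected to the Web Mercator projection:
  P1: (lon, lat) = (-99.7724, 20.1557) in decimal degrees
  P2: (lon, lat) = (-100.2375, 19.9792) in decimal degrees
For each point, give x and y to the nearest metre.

Web Mercator: x = R·λ, y = R·ln tan(π/4+φ/2), R = 6378137 m.
P1 (20.1557°, -99.7724°) → (-11106612.763, 2291484.880) m.
P2 (19.9792°, -100.2375°) → (-11158387.458, 2270567.044) m.

P1: x -11106613 m, y 2291485 m; P2: x -11158387 m, y 2270567 m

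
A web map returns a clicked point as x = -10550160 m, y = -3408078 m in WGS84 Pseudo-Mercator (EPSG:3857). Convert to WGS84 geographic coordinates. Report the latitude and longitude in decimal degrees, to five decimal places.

lat -29.25450°, lon -94.77370°

R = 6378137 m. λ = x/R = -94.77369978°.
φ = 2·arctan(exp(y/R)) − 90° = 2·arctan(0.58606) − 90° = -29.25449818°.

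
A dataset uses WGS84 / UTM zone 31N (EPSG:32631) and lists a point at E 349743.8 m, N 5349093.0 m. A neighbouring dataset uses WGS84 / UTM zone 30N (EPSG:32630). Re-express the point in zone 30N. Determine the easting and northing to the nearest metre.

E 794883 m, N 5354751 m

UTM 31N → geographic: φ = 48.27720007°, λ = 0.97480008°.
UTM 30N (λ₀ = -3°) forward: E = 794883.477 m, N = 5354750.715 m.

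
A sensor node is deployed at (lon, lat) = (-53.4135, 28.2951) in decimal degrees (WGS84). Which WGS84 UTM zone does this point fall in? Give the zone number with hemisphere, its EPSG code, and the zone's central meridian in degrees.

UTM zone = ⌊(λ + 180)/6⌋ + 1; -53.4135° ∈ [-54°, -48°) → zone 22.
Hemisphere: N (φ ≥ 0).
Central meridian λ₀ = 6×22 − 183 = -51°.
EPSG code: 32622.

Zone 22N (EPSG:32622), central meridian -51°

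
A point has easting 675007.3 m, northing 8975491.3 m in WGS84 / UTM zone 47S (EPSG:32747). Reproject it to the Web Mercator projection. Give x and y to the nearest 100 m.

x 11198000 m, y -1035900 m

Unproject from UTM 47S (λ₀ = 99°) → φ = -9.26470009°, λ = 100.59319965°.
Web Mercator (R = 6378137 m): x = 11197983.762 m, y = -1035865.669 m.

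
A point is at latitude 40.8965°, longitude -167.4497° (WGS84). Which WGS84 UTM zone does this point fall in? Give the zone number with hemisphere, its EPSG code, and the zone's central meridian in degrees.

Zone 3N (EPSG:32603), central meridian -165°

UTM zone = ⌊(λ + 180)/6⌋ + 1; -167.4497° ∈ [-168°, -162°) → zone 3.
Hemisphere: N (φ ≥ 0).
Central meridian λ₀ = 6×3 − 183 = -165°.
EPSG code: 32603.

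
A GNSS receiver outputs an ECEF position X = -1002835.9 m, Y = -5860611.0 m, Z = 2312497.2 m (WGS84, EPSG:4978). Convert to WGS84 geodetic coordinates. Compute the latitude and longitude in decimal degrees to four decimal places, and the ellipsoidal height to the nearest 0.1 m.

lat 21.3828°, lon -99.7101°, h 4346.9 m

λ = atan2(Y, X) = -99.71010000°; p = √(X²+Y²) = 5945791.9 m.
Bowring's method on WGS84 (a = 6378137 m, b = 6356752.314 m) gives φ = 21.38280018°, h = 4346.855 m.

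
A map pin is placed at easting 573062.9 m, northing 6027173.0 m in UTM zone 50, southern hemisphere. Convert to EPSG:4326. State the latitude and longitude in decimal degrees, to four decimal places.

lat -35.8970°, lon 117.8096°

Zone 50S: λ₀ = 117°, k₀ = 0.9996, false easting 500000 m, false northing 10000000 m.
Meridian distance M = (N − FN)/k₀ = -3974416.8 m.
Inverse transverse Mercator on WGS84 gives φ = -35.89699983°, λ = 117.80960049°.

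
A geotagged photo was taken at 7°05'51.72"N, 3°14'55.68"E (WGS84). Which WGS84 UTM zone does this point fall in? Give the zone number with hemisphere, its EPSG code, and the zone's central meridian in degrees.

UTM zone = ⌊(λ + 180)/6⌋ + 1; 3.2488° ∈ [0°, 6°) → zone 31.
Hemisphere: N (φ ≥ 0).
Central meridian λ₀ = 6×31 − 183 = 3°.
EPSG code: 32631.

Zone 31N (EPSG:32631), central meridian 3°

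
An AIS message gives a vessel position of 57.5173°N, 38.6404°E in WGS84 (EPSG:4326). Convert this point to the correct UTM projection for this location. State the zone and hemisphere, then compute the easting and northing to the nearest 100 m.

Longitude 38.6404° lies in the 6° band [36°, 42°), giving zone 37; latitude is north of the equator, so 37N.
Zone 37 central meridian λ₀ = 6×37 − 183 = 39°; Δλ = -0.3596°.
Transverse Mercator on WGS84 with k₀ = 0.9996 gives E = 478459.120 m, N = 6375028.754 m.

Zone 37N: E 478500 m, N 6375000 m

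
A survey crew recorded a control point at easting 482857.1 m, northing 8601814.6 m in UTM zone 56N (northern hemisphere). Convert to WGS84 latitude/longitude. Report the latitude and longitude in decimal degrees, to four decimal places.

Zone 56N: λ₀ = 153°, k₀ = 0.9996, false easting 500000 m.
Meridian distance M = (N − FN)/k₀ = 8605256.7 m.
Inverse transverse Mercator on WGS84 gives φ = 77.49229993°, λ = 152.29090076°.

lat 77.4923°, lon 152.2909°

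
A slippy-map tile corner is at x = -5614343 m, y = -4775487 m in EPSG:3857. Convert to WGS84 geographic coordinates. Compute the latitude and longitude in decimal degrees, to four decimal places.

R = 6378137 m. λ = x/R = -50.43450127°.
φ = 2·arctan(exp(y/R)) − 90° = 2·arctan(0.47297) − 90° = -39.37469902°.

lat -39.3747°, lon -50.4345°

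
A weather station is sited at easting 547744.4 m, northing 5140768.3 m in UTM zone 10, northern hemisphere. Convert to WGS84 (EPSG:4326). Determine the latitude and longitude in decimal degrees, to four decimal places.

lat 46.4188°, lon -122.3787°

Zone 10N: λ₀ = -123°, k₀ = 0.9996, false easting 500000 m.
Meridian distance M = (N − FN)/k₀ = 5142825.4 m.
Inverse transverse Mercator on WGS84 gives φ = 46.41880018°, λ = -122.37869999°.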